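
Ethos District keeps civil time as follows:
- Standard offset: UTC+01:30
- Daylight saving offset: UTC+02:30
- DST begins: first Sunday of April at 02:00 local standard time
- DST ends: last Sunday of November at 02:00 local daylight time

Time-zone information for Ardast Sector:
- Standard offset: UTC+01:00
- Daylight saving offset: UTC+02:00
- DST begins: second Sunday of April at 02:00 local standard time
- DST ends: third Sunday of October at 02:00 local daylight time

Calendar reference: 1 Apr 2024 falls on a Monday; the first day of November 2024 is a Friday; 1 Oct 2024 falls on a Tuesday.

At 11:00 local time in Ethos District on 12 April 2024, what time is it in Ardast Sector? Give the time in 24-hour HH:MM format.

1 April 2024 is a Monday, so the first Sunday is April 7.
1 November 2024 is a Friday, so Sundays fall on 3, 10, 17, 24; the last is November 24.
12 April 2024 lies within the daylight-saving period (7 April – 24 November), so Ethos District is on daylight time, UTC+02:30.
11:00 Ethos District − 2h30m = 08:30 UTC.
1 April 2024 is a Monday, so the first Sunday is April 7 and the second is April 14.
1 October 2024 is a Tuesday, so the first Sunday is October 6 and the third is October 20.
At the standard offset (UTC+01:00), 08:30 UTC + 1h = 09:30 Ardast Sector standard time.
The standard-time date in Ardast Sector, 12 April 2024, does not fall between 14 April and 20 October, so daylight saving is not in effect and Ardast Sector is at UTC+01:00.
08:30 UTC + 1h = 09:30 Ardast Sector.

09:30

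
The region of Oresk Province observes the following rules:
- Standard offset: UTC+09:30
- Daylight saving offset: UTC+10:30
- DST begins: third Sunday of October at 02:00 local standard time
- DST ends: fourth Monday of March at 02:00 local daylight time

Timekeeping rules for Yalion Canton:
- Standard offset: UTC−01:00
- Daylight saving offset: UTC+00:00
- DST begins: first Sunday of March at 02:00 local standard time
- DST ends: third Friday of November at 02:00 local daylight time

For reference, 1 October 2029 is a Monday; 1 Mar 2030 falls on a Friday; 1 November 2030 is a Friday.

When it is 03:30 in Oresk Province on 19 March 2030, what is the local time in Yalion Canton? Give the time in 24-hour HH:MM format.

17:00

1 October 2029 is a Monday, so the first Sunday is October 7 and the third is October 21.
1 March 2030 is a Friday, so the first Monday is March 4 and the fourth is March 25.
19 March 2030 falls between 21 October 2029 and 25 March 2030, so daylight saving is in effect and Oresk Province is at UTC+10:30.
03:30 Oresk Province − 10h30m = 17:00 UTC (rolling into the previous day, 18 March 2030).
1 March 2030 is a Friday, so the first Sunday is March 3.
1 November 2030 is a Friday, so the first Friday is November 1 and the third is November 15.
At the standard offset (UTC−01:00), 17:00 UTC − 1h = 16:00 Yalion Canton standard time.
The standard-time date in Yalion Canton, 18 March 2030, lies within the daylight-saving period (3 March – 15 November), so Yalion Canton is on daylight time, UTC+00:00.
17:00 UTC + 0h = 17:00 Yalion Canton.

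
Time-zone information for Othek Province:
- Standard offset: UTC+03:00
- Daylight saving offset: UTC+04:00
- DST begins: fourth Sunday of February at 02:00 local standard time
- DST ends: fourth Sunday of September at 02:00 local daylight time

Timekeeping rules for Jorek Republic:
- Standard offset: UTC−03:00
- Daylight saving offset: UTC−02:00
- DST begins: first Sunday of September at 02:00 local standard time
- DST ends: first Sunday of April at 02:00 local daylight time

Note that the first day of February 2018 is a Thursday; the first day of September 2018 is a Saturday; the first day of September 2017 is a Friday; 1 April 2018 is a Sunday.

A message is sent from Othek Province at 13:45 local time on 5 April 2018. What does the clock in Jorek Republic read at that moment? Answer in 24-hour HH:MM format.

1 February 2018 is a Thursday, so the first Sunday is February 4 and the fourth is February 25.
1 September 2018 is a Saturday, so the first Sunday is September 2 and the fourth is September 23.
Daylight saving runs 25 February – 23 September; 5 April 2018 is inside that window, so Othek Province is at UTC+04:00.
13:45 Othek Province − 4h = 09:45 UTC.
1 September 2017 is a Friday, so the first Sunday is September 3.
1 April 2018 is a Sunday, so the first Sunday is April 1.
At the standard offset (UTC−03:00), 09:45 UTC − 3h = 06:45 Jorek Republic standard time.
The standard-time date in Jorek Republic, 5 April 2018, is outside the daylight-saving period (3 September 2017 – 1 April 2018), so Jorek Republic is on standard time, UTC−03:00.
09:45 UTC − 3h = 06:45 Jorek Republic.

06:45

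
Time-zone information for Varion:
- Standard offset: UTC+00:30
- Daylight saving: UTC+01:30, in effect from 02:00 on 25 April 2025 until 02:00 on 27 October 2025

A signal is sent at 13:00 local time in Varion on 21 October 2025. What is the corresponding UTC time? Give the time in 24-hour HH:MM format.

11:30

Daylight saving runs 25 April – 27 October; 21 October 2025 is inside that window, so Varion is at UTC+01:30.
13:00 local − 1h30m = 11:30 UTC.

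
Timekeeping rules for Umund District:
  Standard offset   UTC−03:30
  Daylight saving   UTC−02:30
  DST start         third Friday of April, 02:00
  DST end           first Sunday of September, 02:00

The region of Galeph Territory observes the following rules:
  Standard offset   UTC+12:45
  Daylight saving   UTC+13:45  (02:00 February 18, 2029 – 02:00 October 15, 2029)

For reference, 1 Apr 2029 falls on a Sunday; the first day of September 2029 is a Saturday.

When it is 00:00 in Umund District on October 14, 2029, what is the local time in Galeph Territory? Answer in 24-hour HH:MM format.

1 April 2029 is a Sunday, so the first Friday is April 6 and the third is April 20.
1 September 2029 is a Saturday, so the first Sunday is September 2.
October 14, 2029 is outside the daylight-saving period (20 April – 2 September), so Umund District is on standard time, UTC−03:30.
00:00 Umund District + 3h30m = 03:30 UTC.
At the standard offset (UTC+12:45), 03:30 UTC + 12h45m = 16:15 Galeph Territory standard time.
Daylight saving runs 18 February – 15 October; the standard-time date in Galeph Territory, October 14, 2029, is inside that window, so Galeph Territory is at UTC+13:45.
03:30 UTC + 13h45m = 17:15 Galeph Territory.

17:15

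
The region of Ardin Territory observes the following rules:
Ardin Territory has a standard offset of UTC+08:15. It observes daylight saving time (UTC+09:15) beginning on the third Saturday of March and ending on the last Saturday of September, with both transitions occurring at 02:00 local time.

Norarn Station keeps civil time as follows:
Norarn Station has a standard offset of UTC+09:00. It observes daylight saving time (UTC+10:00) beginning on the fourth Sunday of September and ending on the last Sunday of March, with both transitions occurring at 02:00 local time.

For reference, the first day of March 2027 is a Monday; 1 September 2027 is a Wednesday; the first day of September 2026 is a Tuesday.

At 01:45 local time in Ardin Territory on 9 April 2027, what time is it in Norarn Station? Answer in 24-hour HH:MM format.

01:30

1 March 2027 is a Monday, so the first Saturday is March 6 and the third is March 20.
1 September 2027 is a Wednesday, so Saturdays fall on 4, 11, 18, 25; the last is September 25.
Daylight saving runs 20 March – 25 September; 9 April 2027 is inside that window, so Ardin Territory is at UTC+09:15.
01:45 Ardin Territory − 9h15m = 16:30 UTC (rolling into the previous day, 8 April 2027).
1 September 2026 is a Tuesday, so the first Sunday is September 6 and the fourth is September 27.
1 March 2027 is a Monday, so Sundays fall on 7, 14, 21, 28; the last is March 28.
At the standard offset (UTC+09:00), 16:30 UTC + 9h = 01:30 Norarn Station standard time (rolling into the next day, 9 April 2027).
The standard-time date in Norarn Station, 9 April 2027, is outside the daylight-saving period (27 September 2026 – 28 March 2027), so Norarn Station is on standard time, UTC+09:00.
16:30 UTC + 9h = 01:30 Norarn Station (rolling into the next day, 9 April 2027).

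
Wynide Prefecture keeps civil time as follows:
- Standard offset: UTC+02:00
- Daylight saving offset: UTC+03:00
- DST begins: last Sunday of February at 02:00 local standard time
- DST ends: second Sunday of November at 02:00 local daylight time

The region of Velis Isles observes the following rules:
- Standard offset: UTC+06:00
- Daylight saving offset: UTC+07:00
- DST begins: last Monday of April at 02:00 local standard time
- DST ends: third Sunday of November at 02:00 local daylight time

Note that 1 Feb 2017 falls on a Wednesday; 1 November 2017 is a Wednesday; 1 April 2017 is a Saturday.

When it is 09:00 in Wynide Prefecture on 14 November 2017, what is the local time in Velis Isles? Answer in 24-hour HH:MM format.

14:00

1 February 2017 is a Wednesday, so Sundays fall on 5, 12, 19, 26; the last is February 26.
1 November 2017 is a Wednesday, so the first Sunday is November 5 and the second is November 12.
Daylight saving runs 26 February – 12 November; 14 November 2017 is outside that window, so Wynide Prefecture is on standard time at UTC+02:00.
09:00 Wynide Prefecture − 2h = 07:00 UTC.
1 April 2017 is a Saturday, so Mondays fall on 3, 10, 17, 24; the last is April 24.
1 November 2017 is a Wednesday, so the first Sunday is November 5 and the third is November 19.
At the standard offset (UTC+06:00), 07:00 UTC + 6h = 13:00 Velis Isles standard time.
The standard-time date in Velis Isles, 14 November 2017, falls between 24 April and 19 November, so daylight saving is in effect and Velis Isles is at UTC+07:00.
07:00 UTC + 7h = 14:00 Velis Isles.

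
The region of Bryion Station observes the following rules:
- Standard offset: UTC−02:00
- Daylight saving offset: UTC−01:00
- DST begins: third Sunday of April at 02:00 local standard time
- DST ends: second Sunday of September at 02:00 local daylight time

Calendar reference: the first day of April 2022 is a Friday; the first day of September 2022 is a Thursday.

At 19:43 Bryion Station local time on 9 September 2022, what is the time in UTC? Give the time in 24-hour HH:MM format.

1 April 2022 is a Friday, so the first Sunday is April 3 and the third is April 17.
1 September 2022 is a Thursday, so the first Sunday is September 4 and the second is September 11.
Daylight saving runs 17 April – 11 September; 9 September 2022 is inside that window, so Bryion Station is at UTC−01:00.
19:43 local + 1h = 20:43 UTC.

20:43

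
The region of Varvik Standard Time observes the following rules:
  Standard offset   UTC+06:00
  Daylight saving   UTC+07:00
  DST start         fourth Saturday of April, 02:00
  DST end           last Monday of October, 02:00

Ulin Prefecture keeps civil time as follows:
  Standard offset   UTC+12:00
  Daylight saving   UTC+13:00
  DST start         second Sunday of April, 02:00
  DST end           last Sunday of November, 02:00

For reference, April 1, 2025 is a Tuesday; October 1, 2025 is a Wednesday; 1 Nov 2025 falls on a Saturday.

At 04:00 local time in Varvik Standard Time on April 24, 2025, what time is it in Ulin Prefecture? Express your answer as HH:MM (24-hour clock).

1 April 2025 is a Tuesday, so the first Saturday is April 5 and the fourth is April 26.
1 October 2025 is a Wednesday, so Mondays fall on 6, 13, 20, 27; the last is October 27.
Daylight saving runs 26 April – 27 October; April 24, 2025 is outside that window, so Varvik Standard Time is on standard time at UTC+06:00.
04:00 Varvik Standard Time − 6h = 22:00 UTC (rolling into the previous day, 23 April 2025).
1 April 2025 is a Tuesday, so the first Sunday is April 6 and the second is April 13.
1 November 2025 is a Saturday, so Sundays fall on 2, 9, 16, 23, 30; the last is November 30.
At the standard offset (UTC+12:00), 22:00 UTC + 12h = 10:00 Ulin Prefecture standard time (rolling into the next day, 24 April 2025).
The standard-time date in Ulin Prefecture, April 24, 2025, lies within the daylight-saving period (13 April – 30 November), so Ulin Prefecture is on daylight time, UTC+13:00.
22:00 UTC + 13h = 11:00 Ulin Prefecture (rolling into the next day, 24 April 2025).

11:00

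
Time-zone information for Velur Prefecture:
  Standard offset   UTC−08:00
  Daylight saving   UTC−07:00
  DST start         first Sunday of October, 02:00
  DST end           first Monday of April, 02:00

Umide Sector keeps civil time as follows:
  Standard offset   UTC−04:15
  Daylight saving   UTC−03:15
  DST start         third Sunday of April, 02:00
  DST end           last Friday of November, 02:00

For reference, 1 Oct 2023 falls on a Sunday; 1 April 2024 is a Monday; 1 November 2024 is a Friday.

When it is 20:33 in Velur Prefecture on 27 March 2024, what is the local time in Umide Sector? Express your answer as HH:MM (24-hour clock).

23:18

1 October 2023 is a Sunday, so the first Sunday is October 1.
1 April 2024 is a Monday, so the first Monday is April 1.
27 March 2024 falls between 1 October 2023 and 1 April 2024, so daylight saving is in effect and Velur Prefecture is at UTC−07:00.
20:33 Velur Prefecture + 7h = 03:33 UTC (rolling into the next day, 28 March 2024).
1 April 2024 is a Monday, so the first Sunday is April 7 and the third is April 21.
1 November 2024 is a Friday, so Fridays fall on 1, 8, 15, 22, 29; the last is November 29.
At the standard offset (UTC−04:15), 03:33 UTC − 4h15m = 23:18 Umide Sector standard time (rolling into the previous day, 27 March 2024).
The standard-time date in Umide Sector, 27 March 2024, is outside the daylight-saving period (21 April – 29 November), so Umide Sector is on standard time, UTC−04:15.
03:33 UTC − 4h15m = 23:18 Umide Sector (rolling into the previous day, 27 March 2024).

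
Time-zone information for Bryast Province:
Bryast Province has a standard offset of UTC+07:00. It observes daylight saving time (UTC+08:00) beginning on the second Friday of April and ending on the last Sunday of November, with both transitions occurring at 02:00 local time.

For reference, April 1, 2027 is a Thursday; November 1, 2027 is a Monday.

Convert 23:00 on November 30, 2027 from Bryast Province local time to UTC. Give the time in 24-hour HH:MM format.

16:00

1 April 2027 is a Thursday, so the first Friday is April 2 and the second is April 9.
1 November 2027 is a Monday, so Sundays fall on 7, 14, 21, 28; the last is November 28.
November 30, 2027 is outside the daylight-saving period (9 April – 28 November), so Bryast Province is on standard time, UTC+07:00.
23:00 local − 7h = 16:00 UTC.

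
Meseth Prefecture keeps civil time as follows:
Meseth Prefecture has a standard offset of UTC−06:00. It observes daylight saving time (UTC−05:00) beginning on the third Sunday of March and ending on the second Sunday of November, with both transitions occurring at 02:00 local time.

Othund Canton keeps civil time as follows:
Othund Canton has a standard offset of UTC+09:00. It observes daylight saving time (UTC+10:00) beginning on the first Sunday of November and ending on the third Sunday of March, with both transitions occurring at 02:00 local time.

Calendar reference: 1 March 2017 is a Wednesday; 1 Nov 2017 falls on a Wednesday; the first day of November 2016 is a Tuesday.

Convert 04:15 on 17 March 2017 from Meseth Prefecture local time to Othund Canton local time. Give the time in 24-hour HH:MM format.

20:15

1 March 2017 is a Wednesday, so the first Sunday is March 5 and the third is March 19.
1 November 2017 is a Wednesday, so the first Sunday is November 5 and the second is November 12.
17 March 2017 does not fall between 19 March and 12 November, so daylight saving is not in effect and Meseth Prefecture is at UTC−06:00.
04:15 Meseth Prefecture + 6h = 10:15 UTC.
1 November 2016 is a Tuesday, so the first Sunday is November 6.
1 March 2017 is a Wednesday, so the first Sunday is March 5 and the third is March 19.
At the standard offset (UTC+09:00), 10:15 UTC + 9h = 19:15 Othund Canton standard time.
The standard-time date in Othund Canton, 17 March 2017, lies within the daylight-saving period (6 November 2016 – 19 March 2017), so Othund Canton is on daylight time, UTC+10:00.
10:15 UTC + 10h = 20:15 Othund Canton.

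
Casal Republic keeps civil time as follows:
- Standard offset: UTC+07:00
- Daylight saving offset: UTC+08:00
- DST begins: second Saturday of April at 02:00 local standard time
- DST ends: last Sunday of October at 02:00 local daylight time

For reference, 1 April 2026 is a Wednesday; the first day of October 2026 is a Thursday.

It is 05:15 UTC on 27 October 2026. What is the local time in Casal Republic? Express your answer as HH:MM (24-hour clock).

12:15

1 April 2026 is a Wednesday, so the first Saturday is April 4 and the second is April 11.
1 October 2026 is a Thursday, so Sundays fall on 4, 11, 18, 25; the last is October 25.
At the standard offset (UTC+07:00), 05:15 UTC + 7h = 12:15 Casal Republic standard time.
The standard-time date in Casal Republic, 27 October 2026, does not fall between 11 April and 25 October, so daylight saving is not in effect and Casal Republic is at UTC+07:00.
05:15 UTC + 7h = 12:15 local.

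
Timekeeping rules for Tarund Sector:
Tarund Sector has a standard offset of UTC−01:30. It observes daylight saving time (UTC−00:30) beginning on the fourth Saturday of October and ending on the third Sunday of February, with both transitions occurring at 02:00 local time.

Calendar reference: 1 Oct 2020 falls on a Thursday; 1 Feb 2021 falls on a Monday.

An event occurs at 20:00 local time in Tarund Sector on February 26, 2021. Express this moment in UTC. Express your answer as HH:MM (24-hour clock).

1 October 2020 is a Thursday, so the first Saturday is October 3 and the fourth is October 24.
1 February 2021 is a Monday, so the first Sunday is February 7 and the third is February 21.
February 26, 2021 does not fall between 24 October 2020 and 21 February 2021, so daylight saving is not in effect and Tarund Sector is at UTC−01:30.
20:00 local + 1h30m = 21:30 UTC.

21:30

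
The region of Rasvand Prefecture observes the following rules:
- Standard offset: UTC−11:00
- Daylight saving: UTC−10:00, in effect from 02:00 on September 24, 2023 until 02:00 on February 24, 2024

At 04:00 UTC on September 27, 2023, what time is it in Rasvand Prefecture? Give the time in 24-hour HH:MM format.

At the standard offset (UTC−11:00), 04:00 UTC − 11h = 17:00 Rasvand Prefecture standard time (rolling into the previous day, 26 September 2023).
The standard-time date in Rasvand Prefecture, September 26, 2023, falls between 24 September 2023 and 24 February 2024, so daylight saving is in effect and Rasvand Prefecture is at UTC−10:00.
04:00 UTC − 10h = 18:00 local (rolling into the previous day, 26 September 2023).

18:00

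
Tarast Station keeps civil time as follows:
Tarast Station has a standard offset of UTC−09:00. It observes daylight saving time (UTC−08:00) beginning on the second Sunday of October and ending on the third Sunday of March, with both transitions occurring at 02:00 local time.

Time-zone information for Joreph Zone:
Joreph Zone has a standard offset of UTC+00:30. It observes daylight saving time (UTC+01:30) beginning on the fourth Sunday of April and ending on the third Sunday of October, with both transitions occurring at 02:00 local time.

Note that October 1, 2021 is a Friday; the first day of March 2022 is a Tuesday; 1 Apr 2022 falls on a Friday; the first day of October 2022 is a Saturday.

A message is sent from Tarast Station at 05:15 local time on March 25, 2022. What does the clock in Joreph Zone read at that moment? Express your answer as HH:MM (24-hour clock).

14:45

1 October 2021 is a Friday, so the first Sunday is October 3 and the second is October 10.
1 March 2022 is a Tuesday, so the first Sunday is March 6 and the third is March 20.
March 25, 2022 is outside the daylight-saving period (10 October 2021 – 20 March 2022), so Tarast Station is on standard time, UTC−09:00.
05:15 Tarast Station + 9h = 14:15 UTC.
1 April 2022 is a Friday, so the first Sunday is April 3 and the fourth is April 24.
1 October 2022 is a Saturday, so the first Sunday is October 2 and the third is October 16.
At the standard offset (UTC+00:30), 14:15 UTC + 0h30m = 14:45 Joreph Zone standard time.
The standard-time date in Joreph Zone, March 25, 2022, does not fall between 24 April and 16 October, so daylight saving is not in effect and Joreph Zone is at UTC+00:30.
14:15 UTC + 0h30m = 14:45 Joreph Zone.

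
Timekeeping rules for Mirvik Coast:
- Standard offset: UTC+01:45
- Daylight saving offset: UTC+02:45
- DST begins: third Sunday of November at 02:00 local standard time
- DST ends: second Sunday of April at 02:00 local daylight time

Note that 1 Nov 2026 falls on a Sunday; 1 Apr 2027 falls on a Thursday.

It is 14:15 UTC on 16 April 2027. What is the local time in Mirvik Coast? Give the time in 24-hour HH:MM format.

1 November 2026 is a Sunday, so the first Sunday is November 1 and the third is November 15.
1 April 2027 is a Thursday, so the first Sunday is April 4 and the second is April 11.
At the standard offset (UTC+01:45), 14:15 UTC + 1h45m = 16:00 Mirvik Coast standard time.
Daylight saving runs 15 November 2026 – 11 April 2027; the standard-time date in Mirvik Coast, 16 April 2027, is outside that window, so Mirvik Coast is on standard time at UTC+01:45.
14:15 UTC + 1h45m = 16:00 local.

16:00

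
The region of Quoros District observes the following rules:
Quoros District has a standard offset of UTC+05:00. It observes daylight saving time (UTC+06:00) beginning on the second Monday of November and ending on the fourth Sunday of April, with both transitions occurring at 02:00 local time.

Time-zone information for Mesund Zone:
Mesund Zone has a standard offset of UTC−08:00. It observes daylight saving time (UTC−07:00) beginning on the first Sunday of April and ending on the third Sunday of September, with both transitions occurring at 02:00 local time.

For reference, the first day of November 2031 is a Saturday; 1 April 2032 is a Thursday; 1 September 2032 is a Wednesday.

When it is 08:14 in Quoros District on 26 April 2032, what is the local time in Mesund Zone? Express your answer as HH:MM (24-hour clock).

1 November 2031 is a Saturday, so the first Monday is November 3 and the second is November 10.
1 April 2032 is a Thursday, so the first Sunday is April 4 and the fourth is April 25.
26 April 2032 does not fall between 10 November 2031 and 25 April 2032, so daylight saving is not in effect and Quoros District is at UTC+05:00.
08:14 Quoros District − 5h = 03:14 UTC.
1 April 2032 is a Thursday, so the first Sunday is April 4.
1 September 2032 is a Wednesday, so the first Sunday is September 5 and the third is September 19.
At the standard offset (UTC−08:00), 03:14 UTC − 8h = 19:14 Mesund Zone standard time (rolling into the previous day, 25 April 2032).
The standard-time date in Mesund Zone, 25 April 2032, falls between 4 April and 19 September, so daylight saving is in effect and Mesund Zone is at UTC−07:00.
03:14 UTC − 7h = 20:14 Mesund Zone (rolling into the previous day, 25 April 2032).

20:14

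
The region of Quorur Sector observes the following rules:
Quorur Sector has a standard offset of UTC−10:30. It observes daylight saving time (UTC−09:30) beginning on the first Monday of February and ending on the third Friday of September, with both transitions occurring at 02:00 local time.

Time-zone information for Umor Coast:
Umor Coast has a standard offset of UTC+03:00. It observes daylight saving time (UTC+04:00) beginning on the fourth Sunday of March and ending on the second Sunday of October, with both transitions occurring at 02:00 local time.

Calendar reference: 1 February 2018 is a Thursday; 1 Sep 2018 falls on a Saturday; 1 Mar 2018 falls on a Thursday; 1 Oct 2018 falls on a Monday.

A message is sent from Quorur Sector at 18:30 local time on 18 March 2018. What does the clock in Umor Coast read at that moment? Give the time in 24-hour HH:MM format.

1 February 2018 is a Thursday, so the first Monday is February 5.
1 September 2018 is a Saturday, so the first Friday is September 7 and the third is September 21.
18 March 2018 lies within the daylight-saving period (5 February – 21 September), so Quorur Sector is on daylight time, UTC−09:30.
18:30 Quorur Sector + 9h30m = 04:00 UTC (rolling into the next day, 19 March 2018).
1 March 2018 is a Thursday, so the first Sunday is March 4 and the fourth is March 25.
1 October 2018 is a Monday, so the first Sunday is October 7 and the second is October 14.
At the standard offset (UTC+03:00), 04:00 UTC + 3h = 07:00 Umor Coast standard time.
Daylight saving runs 25 March – 14 October; the standard-time date in Umor Coast, 19 March 2018, is outside that window, so Umor Coast is on standard time at UTC+03:00.
04:00 UTC + 3h = 07:00 Umor Coast.

07:00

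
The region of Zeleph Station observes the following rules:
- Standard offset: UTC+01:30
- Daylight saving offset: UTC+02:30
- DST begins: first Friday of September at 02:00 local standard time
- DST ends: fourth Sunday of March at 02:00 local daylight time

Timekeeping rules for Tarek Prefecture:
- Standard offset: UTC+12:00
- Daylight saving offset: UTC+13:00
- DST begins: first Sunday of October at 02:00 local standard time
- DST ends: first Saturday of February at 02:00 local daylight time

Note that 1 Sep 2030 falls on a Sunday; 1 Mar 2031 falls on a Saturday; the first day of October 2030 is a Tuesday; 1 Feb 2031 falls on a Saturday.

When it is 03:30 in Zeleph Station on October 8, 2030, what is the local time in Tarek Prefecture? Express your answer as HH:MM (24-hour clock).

14:00

1 September 2030 is a Sunday, so the first Friday is September 6.
1 March 2031 is a Saturday, so the first Sunday is March 2 and the fourth is March 23.
October 8, 2030 lies within the daylight-saving period (6 September 2030 – 23 March 2031), so Zeleph Station is on daylight time, UTC+02:30.
03:30 Zeleph Station − 2h30m = 01:00 UTC.
1 October 2030 is a Tuesday, so the first Sunday is October 6.
1 February 2031 is a Saturday, so the first Saturday is February 1.
At the standard offset (UTC+12:00), 01:00 UTC + 12h = 13:00 Tarek Prefecture standard time.
The standard-time date in Tarek Prefecture, October 8, 2030, lies within the daylight-saving period (6 October 2030 – 1 February 2031), so Tarek Prefecture is on daylight time, UTC+13:00.
01:00 UTC + 13h = 14:00 Tarek Prefecture.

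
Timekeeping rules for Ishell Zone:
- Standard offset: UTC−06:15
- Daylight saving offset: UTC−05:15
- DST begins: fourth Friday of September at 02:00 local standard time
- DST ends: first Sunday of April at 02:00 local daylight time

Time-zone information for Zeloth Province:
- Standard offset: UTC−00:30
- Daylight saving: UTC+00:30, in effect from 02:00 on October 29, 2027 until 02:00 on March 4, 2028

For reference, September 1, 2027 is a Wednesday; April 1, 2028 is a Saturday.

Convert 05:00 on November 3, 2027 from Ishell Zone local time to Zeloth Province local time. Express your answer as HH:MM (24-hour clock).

1 September 2027 is a Wednesday, so the first Friday is September 3 and the fourth is September 24.
1 April 2028 is a Saturday, so the first Sunday is April 2.
Daylight saving runs 24 September 2027 – 2 April 2028; November 3, 2027 is inside that window, so Ishell Zone is at UTC−05:15.
05:00 Ishell Zone + 5h15m = 10:15 UTC.
At the standard offset (UTC−00:30), 10:15 UTC − 0h30m = 09:45 Zeloth Province standard time.
The standard-time date in Zeloth Province, November 3, 2027, lies within the daylight-saving period (29 October 2027 – 4 March 2028), so Zeloth Province is on daylight time, UTC+00:30.
10:15 UTC + 0h30m = 10:45 Zeloth Province.

10:45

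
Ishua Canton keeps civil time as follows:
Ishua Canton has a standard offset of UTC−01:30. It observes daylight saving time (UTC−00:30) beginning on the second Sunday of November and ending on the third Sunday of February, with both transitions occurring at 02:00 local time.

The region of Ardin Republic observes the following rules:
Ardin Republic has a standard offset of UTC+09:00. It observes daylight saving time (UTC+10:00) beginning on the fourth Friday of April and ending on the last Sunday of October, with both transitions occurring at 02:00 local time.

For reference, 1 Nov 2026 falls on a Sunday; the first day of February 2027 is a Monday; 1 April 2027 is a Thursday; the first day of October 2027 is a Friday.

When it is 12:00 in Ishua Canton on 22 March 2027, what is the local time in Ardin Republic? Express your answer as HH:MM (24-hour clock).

1 November 2026 is a Sunday, so the first Sunday is November 1 and the second is November 8.
1 February 2027 is a Monday, so the first Sunday is February 7 and the third is February 21.
Daylight saving runs 8 November 2026 – 21 February 2027; 22 March 2027 is outside that window, so Ishua Canton is on standard time at UTC−01:30.
12:00 Ishua Canton + 1h30m = 13:30 UTC.
1 April 2027 is a Thursday, so the first Friday is April 2 and the fourth is April 23.
1 October 2027 is a Friday, so Sundays fall on 3, 10, 17, 24, 31; the last is October 31.
At the standard offset (UTC+09:00), 13:30 UTC + 9h = 22:30 Ardin Republic standard time.
The standard-time date in Ardin Republic, 22 March 2027, does not fall between 23 April and 31 October, so daylight saving is not in effect and Ardin Republic is at UTC+09:00.
13:30 UTC + 9h = 22:30 Ardin Republic.

22:30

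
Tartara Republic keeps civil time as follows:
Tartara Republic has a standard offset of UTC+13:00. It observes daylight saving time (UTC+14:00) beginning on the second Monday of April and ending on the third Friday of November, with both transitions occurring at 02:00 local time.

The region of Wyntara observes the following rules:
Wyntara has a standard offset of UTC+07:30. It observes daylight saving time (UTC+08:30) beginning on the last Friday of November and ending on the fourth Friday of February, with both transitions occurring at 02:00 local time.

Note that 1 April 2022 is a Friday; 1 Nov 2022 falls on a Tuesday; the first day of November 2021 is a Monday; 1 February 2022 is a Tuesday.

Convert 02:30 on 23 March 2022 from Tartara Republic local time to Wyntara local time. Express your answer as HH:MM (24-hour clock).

1 April 2022 is a Friday, so the first Monday is April 4 and the second is April 11.
1 November 2022 is a Tuesday, so the first Friday is November 4 and the third is November 18.
23 March 2022 does not fall between 11 April and 18 November, so daylight saving is not in effect and Tartara Republic is at UTC+13:00.
02:30 Tartara Republic − 13h = 13:30 UTC (rolling into the previous day, 22 March 2022).
1 November 2021 is a Monday, so Fridays fall on 5, 12, 19, 26; the last is November 26.
1 February 2022 is a Tuesday, so the first Friday is February 4 and the fourth is February 25.
At the standard offset (UTC+07:30), 13:30 UTC + 7h30m = 21:00 Wyntara standard time.
Daylight saving runs 26 November 2021 – 25 February 2022; the standard-time date in Wyntara, 22 March 2022, is outside that window, so Wyntara is on standard time at UTC+07:30.
13:30 UTC + 7h30m = 21:00 Wyntara.

21:00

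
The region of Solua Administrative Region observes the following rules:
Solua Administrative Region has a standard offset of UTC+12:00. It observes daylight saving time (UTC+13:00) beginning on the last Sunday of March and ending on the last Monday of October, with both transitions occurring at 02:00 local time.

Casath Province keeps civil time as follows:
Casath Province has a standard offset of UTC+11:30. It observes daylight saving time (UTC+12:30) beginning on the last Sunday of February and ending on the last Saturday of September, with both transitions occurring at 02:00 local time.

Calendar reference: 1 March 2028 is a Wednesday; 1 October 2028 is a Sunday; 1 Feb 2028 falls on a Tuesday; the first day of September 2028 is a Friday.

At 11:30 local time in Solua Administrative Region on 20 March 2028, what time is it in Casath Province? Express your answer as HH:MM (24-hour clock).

12:00

1 March 2028 is a Wednesday, so Sundays fall on 5, 12, 19, 26; the last is March 26.
1 October 2028 is a Sunday, so Mondays fall on 2, 9, 16, 23, 30; the last is October 30.
Daylight saving runs 26 March – 30 October; 20 March 2028 is outside that window, so Solua Administrative Region is on standard time at UTC+12:00.
11:30 Solua Administrative Region − 12h = 23:30 UTC (rolling into the previous day, 19 March 2028).
1 February 2028 is a Tuesday, so Sundays fall on 6, 13, 20, 27; the last is February 27.
1 September 2028 is a Friday, so Saturdays fall on 2, 9, 16, 23, 30; the last is September 30.
At the standard offset (UTC+11:30), 23:30 UTC + 11h30m = 11:00 Casath Province standard time (rolling into the next day, 20 March 2028).
Daylight saving runs 27 February – 30 September; the standard-time date in Casath Province, 20 March 2028, is inside that window, so Casath Province is at UTC+12:30.
23:30 UTC + 12h30m = 12:00 Casath Province (rolling into the next day, 20 March 2028).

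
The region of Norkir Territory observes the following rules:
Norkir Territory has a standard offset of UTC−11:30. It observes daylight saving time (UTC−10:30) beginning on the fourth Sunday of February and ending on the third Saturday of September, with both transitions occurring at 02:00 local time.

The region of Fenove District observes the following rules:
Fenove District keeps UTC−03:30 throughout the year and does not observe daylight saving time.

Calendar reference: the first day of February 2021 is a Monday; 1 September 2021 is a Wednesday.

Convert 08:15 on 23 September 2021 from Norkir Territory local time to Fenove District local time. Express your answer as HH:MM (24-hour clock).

1 February 2021 is a Monday, so the first Sunday is February 7 and the fourth is February 28.
1 September 2021 is a Wednesday, so the first Saturday is September 4 and the third is September 18.
Daylight saving runs 28 February – 18 September; 23 September 2021 is outside that window, so Norkir Territory is on standard time at UTC−11:30.
08:15 Norkir Territory + 11h30m = 19:45 UTC.
Fenove District has no daylight saving, so its offset is UTC−03:30 year-round.
19:45 UTC − 3h30m = 16:15 Fenove District.

16:15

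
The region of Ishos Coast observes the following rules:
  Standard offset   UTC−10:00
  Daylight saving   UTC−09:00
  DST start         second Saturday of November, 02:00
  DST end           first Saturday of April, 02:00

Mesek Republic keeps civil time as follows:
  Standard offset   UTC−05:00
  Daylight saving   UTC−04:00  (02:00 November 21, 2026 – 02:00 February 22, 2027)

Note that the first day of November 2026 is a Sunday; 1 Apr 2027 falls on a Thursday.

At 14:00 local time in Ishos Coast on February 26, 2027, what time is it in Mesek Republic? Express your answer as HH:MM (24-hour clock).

18:00

1 November 2026 is a Sunday, so the first Saturday is November 7 and the second is November 14.
1 April 2027 is a Thursday, so the first Saturday is April 3.
February 26, 2027 falls between 14 November 2026 and 3 April 2027, so daylight saving is in effect and Ishos Coast is at UTC−09:00.
14:00 Ishos Coast + 9h = 23:00 UTC.
At the standard offset (UTC−05:00), 23:00 UTC − 5h = 18:00 Mesek Republic standard time.
The standard-time date in Mesek Republic, February 26, 2027, is outside the daylight-saving period (21 November 2026 – 22 February 2027), so Mesek Republic is on standard time, UTC−05:00.
23:00 UTC − 5h = 18:00 Mesek Republic.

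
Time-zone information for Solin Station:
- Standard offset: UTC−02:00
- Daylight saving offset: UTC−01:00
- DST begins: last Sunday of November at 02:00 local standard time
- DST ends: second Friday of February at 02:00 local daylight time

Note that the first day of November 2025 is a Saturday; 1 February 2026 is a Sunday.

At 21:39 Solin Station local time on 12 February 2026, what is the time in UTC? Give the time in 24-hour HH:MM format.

22:39

1 November 2025 is a Saturday, so Sundays fall on 2, 9, 16, 23, 30; the last is November 30.
1 February 2026 is a Sunday, so the first Friday is February 6 and the second is February 13.
12 February 2026 falls between 30 November 2025 and 13 February 2026, so daylight saving is in effect and Solin Station is at UTC−01:00.
21:39 local + 1h = 22:39 UTC.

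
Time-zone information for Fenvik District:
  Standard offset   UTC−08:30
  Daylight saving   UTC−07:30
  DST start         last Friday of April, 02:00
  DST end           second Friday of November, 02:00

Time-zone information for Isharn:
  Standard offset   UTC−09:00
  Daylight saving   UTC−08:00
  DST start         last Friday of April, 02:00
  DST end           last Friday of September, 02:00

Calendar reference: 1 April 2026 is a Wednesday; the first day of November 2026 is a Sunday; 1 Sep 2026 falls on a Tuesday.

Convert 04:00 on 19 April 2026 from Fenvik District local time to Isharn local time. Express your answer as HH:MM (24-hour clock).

03:30

1 April 2026 is a Wednesday, so Fridays fall on 3, 10, 17, 24; the last is April 24.
1 November 2026 is a Sunday, so the first Friday is November 6 and the second is November 13.
19 April 2026 does not fall between 24 April and 13 November, so daylight saving is not in effect and Fenvik District is at UTC−08:30.
04:00 Fenvik District + 8h30m = 12:30 UTC.
1 April 2026 is a Wednesday, so Fridays fall on 3, 10, 17, 24; the last is April 24.
1 September 2026 is a Tuesday, so Fridays fall on 4, 11, 18, 25; the last is September 25.
At the standard offset (UTC−09:00), 12:30 UTC − 9h = 03:30 Isharn standard time.
The standard-time date in Isharn, 19 April 2026, does not fall between 24 April and 25 September, so daylight saving is not in effect and Isharn is at UTC−09:00.
12:30 UTC − 9h = 03:30 Isharn.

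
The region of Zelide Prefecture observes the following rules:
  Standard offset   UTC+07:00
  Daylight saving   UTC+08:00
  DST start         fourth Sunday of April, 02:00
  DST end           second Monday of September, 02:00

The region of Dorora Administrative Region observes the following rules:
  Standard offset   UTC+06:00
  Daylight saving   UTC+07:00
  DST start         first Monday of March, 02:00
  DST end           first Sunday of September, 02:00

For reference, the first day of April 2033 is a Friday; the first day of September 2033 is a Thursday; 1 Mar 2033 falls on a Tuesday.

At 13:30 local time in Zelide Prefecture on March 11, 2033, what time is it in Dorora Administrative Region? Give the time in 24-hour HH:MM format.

13:30

1 April 2033 is a Friday, so the first Sunday is April 3 and the fourth is April 24.
1 September 2033 is a Thursday, so the first Monday is September 5 and the second is September 12.
March 11, 2033 is outside the daylight-saving period (24 April – 12 September), so Zelide Prefecture is on standard time, UTC+07:00.
13:30 Zelide Prefecture − 7h = 06:30 UTC.
1 March 2033 is a Tuesday, so the first Monday is March 7.
1 September 2033 is a Thursday, so the first Sunday is September 4.
At the standard offset (UTC+06:00), 06:30 UTC + 6h = 12:30 Dorora Administrative Region standard time.
Daylight saving runs 7 March – 4 September; the standard-time date in Dorora Administrative Region, March 11, 2033, is inside that window, so Dorora Administrative Region is at UTC+07:00.
06:30 UTC + 7h = 13:30 Dorora Administrative Region.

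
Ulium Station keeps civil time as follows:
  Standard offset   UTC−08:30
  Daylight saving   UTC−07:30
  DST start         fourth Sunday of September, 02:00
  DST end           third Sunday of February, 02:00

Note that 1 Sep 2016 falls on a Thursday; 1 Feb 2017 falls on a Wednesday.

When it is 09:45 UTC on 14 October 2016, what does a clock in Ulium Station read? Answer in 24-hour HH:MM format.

1 September 2016 is a Thursday, so the first Sunday is September 4 and the fourth is September 25.
1 February 2017 is a Wednesday, so the first Sunday is February 5 and the third is February 19.
At the standard offset (UTC−08:30), 09:45 UTC − 8h30m = 01:15 Ulium Station standard time.
The standard-time date in Ulium Station, 14 October 2016, falls between 25 September 2016 and 19 February 2017, so daylight saving is in effect and Ulium Station is at UTC−07:30.
09:45 UTC − 7h30m = 02:15 local.

02:15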